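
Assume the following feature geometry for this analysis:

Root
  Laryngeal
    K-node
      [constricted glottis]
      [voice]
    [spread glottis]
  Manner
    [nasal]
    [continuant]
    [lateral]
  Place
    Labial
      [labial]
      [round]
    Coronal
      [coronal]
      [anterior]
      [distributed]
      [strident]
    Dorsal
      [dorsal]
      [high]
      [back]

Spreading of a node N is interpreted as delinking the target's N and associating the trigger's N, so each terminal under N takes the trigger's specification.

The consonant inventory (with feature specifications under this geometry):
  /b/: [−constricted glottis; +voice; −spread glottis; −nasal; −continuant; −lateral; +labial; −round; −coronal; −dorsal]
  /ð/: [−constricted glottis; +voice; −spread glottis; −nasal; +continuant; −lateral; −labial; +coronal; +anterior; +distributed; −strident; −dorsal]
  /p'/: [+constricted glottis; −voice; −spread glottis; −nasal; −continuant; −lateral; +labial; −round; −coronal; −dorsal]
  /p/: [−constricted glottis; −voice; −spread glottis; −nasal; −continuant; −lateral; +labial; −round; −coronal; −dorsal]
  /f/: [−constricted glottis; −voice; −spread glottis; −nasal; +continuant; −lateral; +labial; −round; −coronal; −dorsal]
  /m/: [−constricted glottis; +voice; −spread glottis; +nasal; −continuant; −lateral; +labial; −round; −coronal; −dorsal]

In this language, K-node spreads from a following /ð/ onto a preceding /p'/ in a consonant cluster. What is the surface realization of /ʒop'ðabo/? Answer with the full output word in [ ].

[ʒobðabo]

K-node immediately or transitively dominates [constricted glottis], [voice].
Spreading K-node from /ð/ onto /p'/ replaces those values with /ð/'s: [−constricted glottis], [+voice]. Features outside K-node ([spread glottis], [nasal], [continuant], …) stay as in /p'/.
Among the inventory, only /b/ has exactly this specification, giving the surface form [ʒobðabo].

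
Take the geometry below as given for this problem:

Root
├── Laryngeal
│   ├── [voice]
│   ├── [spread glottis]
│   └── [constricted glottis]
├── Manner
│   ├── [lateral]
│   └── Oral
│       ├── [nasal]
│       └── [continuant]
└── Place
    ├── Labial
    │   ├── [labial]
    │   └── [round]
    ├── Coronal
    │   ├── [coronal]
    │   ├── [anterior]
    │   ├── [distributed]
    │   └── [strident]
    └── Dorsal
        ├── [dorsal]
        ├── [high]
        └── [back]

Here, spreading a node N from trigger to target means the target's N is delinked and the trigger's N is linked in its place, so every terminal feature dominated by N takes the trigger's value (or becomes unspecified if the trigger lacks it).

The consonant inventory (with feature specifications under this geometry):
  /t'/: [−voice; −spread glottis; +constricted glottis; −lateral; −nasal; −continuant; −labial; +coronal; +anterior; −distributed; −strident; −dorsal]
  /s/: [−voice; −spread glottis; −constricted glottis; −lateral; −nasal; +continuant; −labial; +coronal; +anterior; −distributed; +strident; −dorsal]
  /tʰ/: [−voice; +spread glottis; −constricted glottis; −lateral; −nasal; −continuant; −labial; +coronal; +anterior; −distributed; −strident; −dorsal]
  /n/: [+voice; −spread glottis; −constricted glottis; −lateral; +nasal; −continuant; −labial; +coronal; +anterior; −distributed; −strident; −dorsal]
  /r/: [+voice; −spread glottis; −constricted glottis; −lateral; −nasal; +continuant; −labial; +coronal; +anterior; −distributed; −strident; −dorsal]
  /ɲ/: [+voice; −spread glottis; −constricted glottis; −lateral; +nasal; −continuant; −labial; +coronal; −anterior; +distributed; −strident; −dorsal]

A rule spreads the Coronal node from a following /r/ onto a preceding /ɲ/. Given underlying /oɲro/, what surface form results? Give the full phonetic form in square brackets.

Coronal immediately or transitively dominates [coronal], [anterior], [distributed], [strident].
The target acquires /r/'s values for everything under Coronal — [+coronal], [+anterior], [−distributed], [−strident] — while keeping its own [voice], [spread glottis], [constricted glottis], ….
This feature bundle is that of [n], so /oɲro/ surfaces as [onro].

[onro]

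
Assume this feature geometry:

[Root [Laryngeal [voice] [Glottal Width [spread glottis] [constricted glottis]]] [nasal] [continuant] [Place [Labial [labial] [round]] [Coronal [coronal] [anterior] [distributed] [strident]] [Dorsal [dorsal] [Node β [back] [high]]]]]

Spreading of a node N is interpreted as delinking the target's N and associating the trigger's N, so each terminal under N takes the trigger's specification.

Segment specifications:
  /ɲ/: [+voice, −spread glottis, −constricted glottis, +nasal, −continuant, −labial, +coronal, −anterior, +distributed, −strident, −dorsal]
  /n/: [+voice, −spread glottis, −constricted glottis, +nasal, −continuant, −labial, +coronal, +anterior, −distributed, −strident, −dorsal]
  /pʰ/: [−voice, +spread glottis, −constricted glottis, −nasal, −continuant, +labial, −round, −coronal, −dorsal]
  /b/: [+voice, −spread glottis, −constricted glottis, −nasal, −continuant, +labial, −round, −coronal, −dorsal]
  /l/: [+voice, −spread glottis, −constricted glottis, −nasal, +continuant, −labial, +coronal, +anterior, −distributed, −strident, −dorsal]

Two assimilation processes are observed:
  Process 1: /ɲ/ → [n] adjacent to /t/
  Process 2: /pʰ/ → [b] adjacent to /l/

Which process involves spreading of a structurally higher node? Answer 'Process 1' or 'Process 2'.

Process 2

In Process 1, [anterior], [distributed] change, so the minimal spreading node is Coronal at depth 2.
Process 2: the features that change are [voice], [spread glottis]; the minimal node is Laryngeal (depth 1).
Laryngeal is closer to Root than Coronal, so Process 2 spreads the higher node.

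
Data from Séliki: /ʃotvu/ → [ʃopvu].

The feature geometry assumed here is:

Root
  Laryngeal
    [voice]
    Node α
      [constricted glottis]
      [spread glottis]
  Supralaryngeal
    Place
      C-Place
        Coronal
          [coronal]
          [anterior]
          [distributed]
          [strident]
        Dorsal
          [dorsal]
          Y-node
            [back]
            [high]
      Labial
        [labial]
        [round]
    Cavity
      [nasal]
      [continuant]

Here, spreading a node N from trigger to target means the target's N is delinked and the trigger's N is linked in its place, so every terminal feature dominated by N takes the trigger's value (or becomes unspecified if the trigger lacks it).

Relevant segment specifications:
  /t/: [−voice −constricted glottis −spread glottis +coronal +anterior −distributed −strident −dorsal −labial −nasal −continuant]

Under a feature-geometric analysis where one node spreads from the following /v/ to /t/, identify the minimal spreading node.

Place

/t/ and [p] differ in [labial], [round], [coronal], [anterior], [distributed], [strident]; every other specified feature is identical.
The smallest constituent containing every changed terminal is Place — each of its daughters lacks at least one of the affected features.
Delinking /t/'s Place and associating /v/'s Place gives precisely the feature bundle of [p].
Since [continuant] is preserved even though /v/ disagrees there, no node above Place spread.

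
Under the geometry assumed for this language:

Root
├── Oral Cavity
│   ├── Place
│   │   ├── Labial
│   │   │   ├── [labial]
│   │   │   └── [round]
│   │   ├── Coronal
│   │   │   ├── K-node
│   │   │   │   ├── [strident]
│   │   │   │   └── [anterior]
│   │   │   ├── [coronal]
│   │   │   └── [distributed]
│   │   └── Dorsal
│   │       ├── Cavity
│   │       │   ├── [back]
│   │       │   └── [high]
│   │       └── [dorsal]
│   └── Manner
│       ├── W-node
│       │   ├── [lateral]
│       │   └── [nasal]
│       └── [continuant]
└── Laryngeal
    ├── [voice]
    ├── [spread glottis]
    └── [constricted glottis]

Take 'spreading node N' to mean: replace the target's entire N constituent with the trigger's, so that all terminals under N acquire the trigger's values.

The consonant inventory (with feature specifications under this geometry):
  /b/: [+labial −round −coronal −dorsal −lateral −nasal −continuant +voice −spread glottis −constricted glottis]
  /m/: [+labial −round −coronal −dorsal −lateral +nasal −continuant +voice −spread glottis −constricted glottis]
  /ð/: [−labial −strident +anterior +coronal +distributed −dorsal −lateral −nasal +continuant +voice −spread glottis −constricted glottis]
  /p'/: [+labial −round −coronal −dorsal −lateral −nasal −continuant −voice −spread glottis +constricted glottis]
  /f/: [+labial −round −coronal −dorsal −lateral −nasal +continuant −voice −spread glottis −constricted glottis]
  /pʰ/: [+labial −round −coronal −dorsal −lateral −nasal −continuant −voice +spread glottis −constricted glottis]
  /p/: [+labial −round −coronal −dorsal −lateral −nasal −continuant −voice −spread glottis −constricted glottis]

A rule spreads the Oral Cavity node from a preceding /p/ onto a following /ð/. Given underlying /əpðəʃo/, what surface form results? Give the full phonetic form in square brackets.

The Oral Cavity node dominates the terminals [labial], [round], [strident], [anterior], [coronal], [distributed], [back], [high], [dorsal], [lateral], [nasal], [continuant].
The target acquires /p/'s values for everything under Oral Cavity — [+labial], [−round], [−coronal], [−dorsal], [−lateral], [−nasal], [−continuant] — while keeping its own [voice], [spread glottis], [constricted glottis].
Among the inventory, only /b/ has exactly this specification, giving the surface form [əpbəʃo].

[əpbəʃo]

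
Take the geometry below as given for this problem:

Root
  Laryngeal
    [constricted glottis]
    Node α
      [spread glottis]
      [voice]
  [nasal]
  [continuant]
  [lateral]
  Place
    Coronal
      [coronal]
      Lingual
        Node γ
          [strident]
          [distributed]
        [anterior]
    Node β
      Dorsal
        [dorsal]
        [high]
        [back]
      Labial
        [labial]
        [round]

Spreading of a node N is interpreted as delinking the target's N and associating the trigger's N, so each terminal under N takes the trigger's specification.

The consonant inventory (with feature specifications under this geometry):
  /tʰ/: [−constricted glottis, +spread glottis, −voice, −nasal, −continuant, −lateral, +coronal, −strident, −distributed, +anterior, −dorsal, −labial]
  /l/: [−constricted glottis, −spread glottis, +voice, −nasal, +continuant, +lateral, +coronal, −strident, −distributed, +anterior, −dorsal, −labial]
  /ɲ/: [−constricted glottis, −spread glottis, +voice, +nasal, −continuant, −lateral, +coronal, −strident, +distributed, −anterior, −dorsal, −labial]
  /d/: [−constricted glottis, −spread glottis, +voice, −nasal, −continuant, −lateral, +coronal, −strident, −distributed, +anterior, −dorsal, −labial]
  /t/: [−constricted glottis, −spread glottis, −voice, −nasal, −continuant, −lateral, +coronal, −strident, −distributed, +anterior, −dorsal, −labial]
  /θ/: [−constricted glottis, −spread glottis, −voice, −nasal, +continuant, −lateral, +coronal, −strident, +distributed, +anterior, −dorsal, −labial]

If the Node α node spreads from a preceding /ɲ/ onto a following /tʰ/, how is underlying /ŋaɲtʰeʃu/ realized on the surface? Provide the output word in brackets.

Node α immediately or transitively dominates [spread glottis], [voice].
Spreading Node α from /ɲ/ onto /tʰ/ replaces those values with /ɲ/'s: [−spread glottis], [+voice]. Features outside Node α ([constricted glottis], [nasal], [continuant], …) stay as in /tʰ/.
This feature bundle is that of [d], so /ŋaɲtʰeʃu/ surfaces as [ŋaɲdeʃu].

[ŋaɲdeʃu]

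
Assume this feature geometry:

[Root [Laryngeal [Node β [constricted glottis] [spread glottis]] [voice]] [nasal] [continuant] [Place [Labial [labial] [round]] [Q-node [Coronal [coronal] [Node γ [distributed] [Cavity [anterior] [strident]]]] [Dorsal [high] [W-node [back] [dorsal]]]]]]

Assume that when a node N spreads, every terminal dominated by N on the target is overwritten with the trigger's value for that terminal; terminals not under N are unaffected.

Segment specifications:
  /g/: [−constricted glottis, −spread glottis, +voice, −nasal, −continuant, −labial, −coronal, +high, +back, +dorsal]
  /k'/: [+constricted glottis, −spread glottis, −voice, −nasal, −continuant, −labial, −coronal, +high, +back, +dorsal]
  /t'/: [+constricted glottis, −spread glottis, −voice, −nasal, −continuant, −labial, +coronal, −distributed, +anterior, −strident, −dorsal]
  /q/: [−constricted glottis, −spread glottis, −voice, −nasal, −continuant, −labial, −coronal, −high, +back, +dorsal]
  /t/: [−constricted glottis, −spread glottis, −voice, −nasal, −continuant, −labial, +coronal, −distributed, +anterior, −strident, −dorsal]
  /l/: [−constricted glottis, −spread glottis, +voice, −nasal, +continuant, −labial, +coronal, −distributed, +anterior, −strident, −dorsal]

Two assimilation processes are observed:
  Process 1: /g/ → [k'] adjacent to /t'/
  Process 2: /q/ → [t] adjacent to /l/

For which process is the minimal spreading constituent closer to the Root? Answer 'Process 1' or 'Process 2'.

In Process 1, [voice], [constricted glottis] change, so the minimal spreading node is Laryngeal at depth 1.
Process 2: the features that change are [coronal], [anterior], [distributed], [strident], [dorsal], [high], [back]; the minimal node is Q-node (depth 2).
Depth 1 < depth 2; Process 1 involves the structurally higher constituent Laryngeal.

Process 1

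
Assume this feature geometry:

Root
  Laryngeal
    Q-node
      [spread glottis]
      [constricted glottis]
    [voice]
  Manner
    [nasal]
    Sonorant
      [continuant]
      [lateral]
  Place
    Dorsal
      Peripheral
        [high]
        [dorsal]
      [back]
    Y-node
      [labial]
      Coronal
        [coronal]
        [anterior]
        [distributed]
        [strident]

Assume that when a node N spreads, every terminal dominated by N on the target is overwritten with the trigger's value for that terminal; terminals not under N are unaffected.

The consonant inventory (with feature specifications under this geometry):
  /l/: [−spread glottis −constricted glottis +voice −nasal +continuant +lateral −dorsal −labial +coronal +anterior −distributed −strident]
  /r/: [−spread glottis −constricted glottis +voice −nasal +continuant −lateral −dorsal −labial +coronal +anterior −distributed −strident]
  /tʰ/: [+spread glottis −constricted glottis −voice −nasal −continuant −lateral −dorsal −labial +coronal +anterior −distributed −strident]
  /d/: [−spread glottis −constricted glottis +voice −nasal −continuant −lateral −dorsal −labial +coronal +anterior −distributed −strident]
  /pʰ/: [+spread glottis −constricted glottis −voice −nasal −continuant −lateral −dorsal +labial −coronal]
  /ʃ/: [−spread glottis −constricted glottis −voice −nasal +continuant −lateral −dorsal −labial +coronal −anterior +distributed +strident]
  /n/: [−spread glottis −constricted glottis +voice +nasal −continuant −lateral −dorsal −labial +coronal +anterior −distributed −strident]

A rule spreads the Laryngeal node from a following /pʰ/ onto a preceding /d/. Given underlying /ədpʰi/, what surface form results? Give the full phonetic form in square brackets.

Terminals under Laryngeal in this geometry: [spread glottis], [constricted glottis], [voice].
After delinking /d/'s Laryngeal and linking /pʰ/'s, the affected terminals become [+spread glottis], [−constricted glottis], [−voice]; [nasal], [continuant], [lateral], … (outside Laryngeal) are retained from /d/.
This feature bundle is that of [tʰ], so /ədpʰi/ surfaces as [ətʰpʰi].

[ətʰpʰi]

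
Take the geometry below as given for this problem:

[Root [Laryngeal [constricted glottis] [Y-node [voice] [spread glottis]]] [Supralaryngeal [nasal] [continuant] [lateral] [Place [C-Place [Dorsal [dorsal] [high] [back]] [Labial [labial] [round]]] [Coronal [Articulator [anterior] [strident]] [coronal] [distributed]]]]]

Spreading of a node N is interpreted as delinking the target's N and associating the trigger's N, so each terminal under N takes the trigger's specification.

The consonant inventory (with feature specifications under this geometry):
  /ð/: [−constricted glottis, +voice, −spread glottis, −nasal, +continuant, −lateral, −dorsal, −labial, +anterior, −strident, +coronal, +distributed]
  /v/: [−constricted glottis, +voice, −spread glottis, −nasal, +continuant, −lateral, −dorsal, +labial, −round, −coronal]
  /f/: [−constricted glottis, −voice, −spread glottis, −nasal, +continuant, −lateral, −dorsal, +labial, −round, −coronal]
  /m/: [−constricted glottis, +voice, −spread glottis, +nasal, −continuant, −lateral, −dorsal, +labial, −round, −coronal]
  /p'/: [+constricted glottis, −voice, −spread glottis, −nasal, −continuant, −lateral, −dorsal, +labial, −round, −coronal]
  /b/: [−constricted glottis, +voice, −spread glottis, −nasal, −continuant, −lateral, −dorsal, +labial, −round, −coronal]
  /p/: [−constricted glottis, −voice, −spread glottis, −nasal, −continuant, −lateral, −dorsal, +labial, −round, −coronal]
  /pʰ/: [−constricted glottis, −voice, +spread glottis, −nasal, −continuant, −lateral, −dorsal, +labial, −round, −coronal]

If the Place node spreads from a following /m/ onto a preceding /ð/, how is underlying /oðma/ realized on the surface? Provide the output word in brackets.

The Place node dominates the terminals [dorsal], [high], [back], [labial], [round], [anterior], [strident], [coronal], [distributed].
The target acquires /m/'s values for everything under Place — [−dorsal], [+labial], [−round], [−coronal] — while keeping its own [constricted glottis], [voice], [spread glottis], ….
Among the inventory, only /v/ has exactly this specification, giving the surface form [ovma].

[ovma]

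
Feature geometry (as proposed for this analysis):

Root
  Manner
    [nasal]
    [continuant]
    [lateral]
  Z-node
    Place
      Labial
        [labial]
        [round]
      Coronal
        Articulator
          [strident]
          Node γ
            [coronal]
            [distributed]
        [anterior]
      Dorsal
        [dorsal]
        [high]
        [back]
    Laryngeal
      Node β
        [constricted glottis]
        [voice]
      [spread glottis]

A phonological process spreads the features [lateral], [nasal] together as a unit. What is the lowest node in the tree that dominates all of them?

[lateral] lies under Manner (below Manner).
[nasal] lies under Manner (below Manner).
These paths first converge at Manner; no daughter of Manner dominates all 2 features, so Manner is the minimal constituent.

Manner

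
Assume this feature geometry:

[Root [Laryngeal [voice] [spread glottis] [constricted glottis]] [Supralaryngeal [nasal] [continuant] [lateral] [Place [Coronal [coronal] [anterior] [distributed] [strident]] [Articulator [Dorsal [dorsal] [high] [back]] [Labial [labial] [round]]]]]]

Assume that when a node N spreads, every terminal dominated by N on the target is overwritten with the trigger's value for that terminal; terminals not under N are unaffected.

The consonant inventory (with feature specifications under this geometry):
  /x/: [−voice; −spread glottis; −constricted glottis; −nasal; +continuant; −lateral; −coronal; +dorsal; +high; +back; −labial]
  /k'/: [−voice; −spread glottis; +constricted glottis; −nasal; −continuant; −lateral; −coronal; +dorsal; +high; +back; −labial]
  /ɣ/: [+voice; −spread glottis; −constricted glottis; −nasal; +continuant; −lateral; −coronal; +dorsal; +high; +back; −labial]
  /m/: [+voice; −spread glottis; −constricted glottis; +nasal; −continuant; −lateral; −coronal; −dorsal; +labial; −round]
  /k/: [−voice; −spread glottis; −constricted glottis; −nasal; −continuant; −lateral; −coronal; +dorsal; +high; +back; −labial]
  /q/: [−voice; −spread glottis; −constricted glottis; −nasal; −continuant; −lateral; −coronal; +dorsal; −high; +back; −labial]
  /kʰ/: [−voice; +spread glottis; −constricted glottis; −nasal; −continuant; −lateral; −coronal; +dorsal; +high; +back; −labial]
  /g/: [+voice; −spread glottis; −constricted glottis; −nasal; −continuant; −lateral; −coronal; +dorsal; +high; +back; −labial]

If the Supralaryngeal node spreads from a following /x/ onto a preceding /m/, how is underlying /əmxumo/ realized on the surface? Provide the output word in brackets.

[əɣxumo]

Terminals under Supralaryngeal in this geometry: [nasal], [continuant], [lateral], [coronal], [anterior], [distributed], [strident], [dorsal], [high], [back], [labial], [round].
Spreading Supralaryngeal from /x/ onto /m/ replaces those values with /x/'s: [−nasal], [+continuant], [−lateral], [−coronal], [+dorsal], [+high], [+back], [−labial]. Features outside Supralaryngeal ([voice], [spread glottis], [constricted glottis]) stay as in /m/.
The resulting bundle matches /ɣ/ in the inventory; substituting it for /m/ gives [əɣxumo].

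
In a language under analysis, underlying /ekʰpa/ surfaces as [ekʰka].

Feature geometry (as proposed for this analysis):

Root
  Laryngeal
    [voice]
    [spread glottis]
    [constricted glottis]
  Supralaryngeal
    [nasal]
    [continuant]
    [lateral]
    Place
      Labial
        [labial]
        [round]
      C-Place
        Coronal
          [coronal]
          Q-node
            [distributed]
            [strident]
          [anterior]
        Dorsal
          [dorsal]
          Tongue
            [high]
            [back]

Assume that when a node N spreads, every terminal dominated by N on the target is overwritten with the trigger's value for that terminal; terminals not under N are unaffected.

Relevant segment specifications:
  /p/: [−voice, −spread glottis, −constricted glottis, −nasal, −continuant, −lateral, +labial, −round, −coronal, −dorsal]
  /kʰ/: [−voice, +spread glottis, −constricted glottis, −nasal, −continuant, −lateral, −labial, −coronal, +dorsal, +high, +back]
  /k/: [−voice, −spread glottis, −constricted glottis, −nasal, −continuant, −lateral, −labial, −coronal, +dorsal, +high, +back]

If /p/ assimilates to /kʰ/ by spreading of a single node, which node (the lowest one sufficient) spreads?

Place

The alternation /p/ → [k] changes [labial], [round], [dorsal], [high], [back] and nothing else.
These terminals are all dominated by Place, and no proper subconstituent of Place covers them all; Place is their lowest common ancestor.
Delinking /p/'s Place and associating /kʰ/'s Place gives precisely the feature bundle of [k].
[spread glottis] stays as in /p/ although /kʰ/ differs there, so no node dominating it spread; among the remaining candidates Place is the lowest that derives the output.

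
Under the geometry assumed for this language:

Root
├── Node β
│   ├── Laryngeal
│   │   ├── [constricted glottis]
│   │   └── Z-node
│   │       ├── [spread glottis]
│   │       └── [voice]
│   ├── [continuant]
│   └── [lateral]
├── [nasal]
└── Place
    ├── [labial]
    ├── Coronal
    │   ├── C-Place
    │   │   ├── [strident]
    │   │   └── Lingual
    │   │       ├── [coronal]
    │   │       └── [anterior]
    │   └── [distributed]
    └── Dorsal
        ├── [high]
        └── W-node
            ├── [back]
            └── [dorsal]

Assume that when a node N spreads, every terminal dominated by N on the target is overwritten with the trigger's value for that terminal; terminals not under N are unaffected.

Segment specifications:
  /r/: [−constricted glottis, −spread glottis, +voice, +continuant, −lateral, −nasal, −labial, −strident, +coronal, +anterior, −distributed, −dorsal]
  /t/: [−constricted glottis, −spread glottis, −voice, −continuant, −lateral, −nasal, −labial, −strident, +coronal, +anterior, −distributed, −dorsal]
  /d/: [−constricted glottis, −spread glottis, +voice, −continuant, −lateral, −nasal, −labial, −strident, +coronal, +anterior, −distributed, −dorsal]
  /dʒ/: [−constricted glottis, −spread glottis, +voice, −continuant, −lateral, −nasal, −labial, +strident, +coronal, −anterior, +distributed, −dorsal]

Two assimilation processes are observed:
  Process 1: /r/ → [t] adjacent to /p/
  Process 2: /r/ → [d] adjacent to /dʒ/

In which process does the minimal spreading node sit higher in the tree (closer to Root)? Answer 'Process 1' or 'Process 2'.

Process 1

Process 1 alters [voice], [continuant]; the lowest common ancestor is Node β (depth 1 from Root).
Process 2: the feature that changes is [continuant]; the minimal node is [continuant] (depth 2).
Depth 1 < depth 2; Process 1 involves the structurally higher constituent Node β.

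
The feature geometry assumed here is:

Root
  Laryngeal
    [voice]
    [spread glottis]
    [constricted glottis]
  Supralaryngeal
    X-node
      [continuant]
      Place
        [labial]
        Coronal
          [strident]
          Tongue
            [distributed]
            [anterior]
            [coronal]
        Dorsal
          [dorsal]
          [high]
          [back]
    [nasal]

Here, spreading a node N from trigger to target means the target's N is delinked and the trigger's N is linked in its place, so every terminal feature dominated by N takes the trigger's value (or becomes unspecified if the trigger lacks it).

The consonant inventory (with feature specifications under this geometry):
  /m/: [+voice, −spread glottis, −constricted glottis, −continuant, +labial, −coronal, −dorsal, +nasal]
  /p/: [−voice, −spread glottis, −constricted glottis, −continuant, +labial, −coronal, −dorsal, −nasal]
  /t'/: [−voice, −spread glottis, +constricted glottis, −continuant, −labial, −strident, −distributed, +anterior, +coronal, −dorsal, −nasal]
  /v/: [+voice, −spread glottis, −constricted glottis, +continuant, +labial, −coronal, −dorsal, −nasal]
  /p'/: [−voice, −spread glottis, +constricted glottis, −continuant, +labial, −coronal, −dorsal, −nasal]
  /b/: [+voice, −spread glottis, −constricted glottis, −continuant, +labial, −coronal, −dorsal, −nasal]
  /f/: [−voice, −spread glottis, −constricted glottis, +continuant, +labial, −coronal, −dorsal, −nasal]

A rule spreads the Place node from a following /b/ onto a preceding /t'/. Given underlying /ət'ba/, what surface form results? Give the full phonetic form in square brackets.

The Place node dominates the terminals [labial], [strident], [distributed], [anterior], [coronal], [dorsal], [high], [back].
After delinking /t'/'s Place and linking /b/'s, the affected terminals become [+labial], [−coronal], [−dorsal]; [voice], [spread glottis], [constricted glottis], … (outside Place) are retained from /t'/.
This feature bundle is that of [p'], so /ət'ba/ surfaces as [əp'ba].

[əp'ba]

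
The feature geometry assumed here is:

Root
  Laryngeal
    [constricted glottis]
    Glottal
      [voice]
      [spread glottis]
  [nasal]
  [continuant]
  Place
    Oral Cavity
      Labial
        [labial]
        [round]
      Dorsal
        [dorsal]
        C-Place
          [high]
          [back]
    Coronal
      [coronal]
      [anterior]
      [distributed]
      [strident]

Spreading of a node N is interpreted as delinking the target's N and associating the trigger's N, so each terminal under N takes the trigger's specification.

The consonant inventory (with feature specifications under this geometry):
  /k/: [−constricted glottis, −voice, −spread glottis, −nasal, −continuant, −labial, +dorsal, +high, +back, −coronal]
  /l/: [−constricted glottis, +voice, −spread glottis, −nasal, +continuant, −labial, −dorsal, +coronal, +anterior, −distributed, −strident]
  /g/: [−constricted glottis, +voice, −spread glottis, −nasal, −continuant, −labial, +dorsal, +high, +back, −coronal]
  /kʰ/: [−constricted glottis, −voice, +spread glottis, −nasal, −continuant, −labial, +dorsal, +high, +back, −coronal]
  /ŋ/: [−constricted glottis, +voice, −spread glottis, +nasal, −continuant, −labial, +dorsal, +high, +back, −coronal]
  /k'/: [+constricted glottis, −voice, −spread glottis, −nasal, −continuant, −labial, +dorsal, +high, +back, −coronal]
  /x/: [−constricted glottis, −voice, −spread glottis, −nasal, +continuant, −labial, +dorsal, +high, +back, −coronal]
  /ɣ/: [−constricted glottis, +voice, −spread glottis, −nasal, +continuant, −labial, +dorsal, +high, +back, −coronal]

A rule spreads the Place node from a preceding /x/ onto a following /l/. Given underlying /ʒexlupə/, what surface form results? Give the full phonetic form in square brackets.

The Place node dominates the terminals [labial], [round], [dorsal], [high], [back], [coronal], [anterior], [distributed], [strident].
The target acquires /x/'s values for everything under Place — [−labial], [+dorsal], [+high], [+back], [−coronal] — while keeping its own [constricted glottis], [voice], [spread glottis], ….
The resulting bundle matches /ɣ/ in the inventory; substituting it for /l/ gives [ʒexɣupə].

[ʒexɣupə]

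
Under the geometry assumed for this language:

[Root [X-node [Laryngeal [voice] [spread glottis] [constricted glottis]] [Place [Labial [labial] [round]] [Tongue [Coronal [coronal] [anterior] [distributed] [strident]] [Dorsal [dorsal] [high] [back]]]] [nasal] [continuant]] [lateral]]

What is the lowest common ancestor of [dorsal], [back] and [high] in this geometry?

Dorsal

[dorsal] is immediately dominated by Dorsal.
[back] is immediately dominated by Dorsal.
[high] is immediately dominated by Dorsal.
The listed terminals split across distinct daughters of Dorsal, so Dorsal itself is the smallest node containing them all.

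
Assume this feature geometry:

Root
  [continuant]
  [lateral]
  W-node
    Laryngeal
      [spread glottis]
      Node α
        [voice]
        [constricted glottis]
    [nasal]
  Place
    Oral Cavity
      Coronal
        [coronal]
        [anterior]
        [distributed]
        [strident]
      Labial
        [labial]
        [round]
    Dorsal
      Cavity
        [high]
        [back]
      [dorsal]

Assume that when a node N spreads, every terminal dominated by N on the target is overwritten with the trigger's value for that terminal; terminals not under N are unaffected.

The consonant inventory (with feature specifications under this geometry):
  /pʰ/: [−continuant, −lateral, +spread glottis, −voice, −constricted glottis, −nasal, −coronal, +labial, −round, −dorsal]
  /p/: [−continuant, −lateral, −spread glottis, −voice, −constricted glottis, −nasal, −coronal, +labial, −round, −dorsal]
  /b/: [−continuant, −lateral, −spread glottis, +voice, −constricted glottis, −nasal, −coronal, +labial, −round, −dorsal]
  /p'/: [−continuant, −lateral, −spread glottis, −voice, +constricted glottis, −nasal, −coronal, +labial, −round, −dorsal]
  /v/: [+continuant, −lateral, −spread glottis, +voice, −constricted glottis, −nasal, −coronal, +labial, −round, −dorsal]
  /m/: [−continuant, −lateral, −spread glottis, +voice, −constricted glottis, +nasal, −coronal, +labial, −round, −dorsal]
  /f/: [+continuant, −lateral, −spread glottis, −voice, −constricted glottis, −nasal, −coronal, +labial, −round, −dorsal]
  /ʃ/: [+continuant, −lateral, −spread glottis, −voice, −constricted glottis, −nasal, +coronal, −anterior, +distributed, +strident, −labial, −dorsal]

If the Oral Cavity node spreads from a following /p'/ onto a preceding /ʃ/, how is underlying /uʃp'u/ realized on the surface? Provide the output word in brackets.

Terminals under Oral Cavity in this geometry: [coronal], [anterior], [distributed], [strident], [labial], [round].
The target acquires /p'/'s values for everything under Oral Cavity — [−coronal], [+labial], [−round] — while keeping its own [continuant], [lateral], [spread glottis], ….
The resulting bundle matches /f/ in the inventory; substituting it for /ʃ/ gives [ufp'u].

[ufp'u]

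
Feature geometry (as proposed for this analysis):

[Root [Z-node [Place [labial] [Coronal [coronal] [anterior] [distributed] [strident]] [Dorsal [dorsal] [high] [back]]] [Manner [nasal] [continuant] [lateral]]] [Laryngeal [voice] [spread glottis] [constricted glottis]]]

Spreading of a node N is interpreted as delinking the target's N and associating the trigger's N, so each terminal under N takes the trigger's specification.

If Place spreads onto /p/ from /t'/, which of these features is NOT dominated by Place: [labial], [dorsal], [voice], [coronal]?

[voice]

Place dominates exactly [labial], [coronal], [anterior], [distributed], [strident], [dorsal], [high], [back].
[coronal], [dorsal], [labial] all lie under Place, so they are overwritten when Place spreads.
But [voice] is a dependent of Laryngeal, outside Place; it is therefore untouched by the spreading.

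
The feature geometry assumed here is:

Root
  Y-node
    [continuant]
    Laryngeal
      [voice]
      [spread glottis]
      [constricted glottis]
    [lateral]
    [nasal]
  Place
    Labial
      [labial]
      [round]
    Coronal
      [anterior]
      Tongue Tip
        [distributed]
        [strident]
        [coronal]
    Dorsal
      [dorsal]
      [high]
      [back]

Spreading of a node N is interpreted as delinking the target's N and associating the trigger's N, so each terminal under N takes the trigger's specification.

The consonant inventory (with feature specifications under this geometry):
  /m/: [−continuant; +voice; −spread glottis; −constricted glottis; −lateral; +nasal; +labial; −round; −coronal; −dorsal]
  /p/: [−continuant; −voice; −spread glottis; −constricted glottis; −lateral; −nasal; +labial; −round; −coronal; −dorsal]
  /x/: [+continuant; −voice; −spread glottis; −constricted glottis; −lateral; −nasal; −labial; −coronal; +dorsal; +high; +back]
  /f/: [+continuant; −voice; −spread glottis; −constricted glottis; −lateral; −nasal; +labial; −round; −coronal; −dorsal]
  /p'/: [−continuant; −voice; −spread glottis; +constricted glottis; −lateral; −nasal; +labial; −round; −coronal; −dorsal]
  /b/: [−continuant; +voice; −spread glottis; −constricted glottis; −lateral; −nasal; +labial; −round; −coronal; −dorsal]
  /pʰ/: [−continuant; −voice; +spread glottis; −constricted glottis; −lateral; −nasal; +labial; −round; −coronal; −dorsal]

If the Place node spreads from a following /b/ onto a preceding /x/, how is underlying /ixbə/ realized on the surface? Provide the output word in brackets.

[ifbə]

Terminals under Place in this geometry: [labial], [round], [anterior], [distributed], [strident], [coronal], [dorsal], [high], [back].
Spreading Place from /b/ onto /x/ replaces those values with /b/'s: [+labial], [−round], [−coronal], [−dorsal]. Features outside Place ([continuant], [voice], [spread glottis], …) stay as in /x/.
Among the inventory, only /f/ has exactly this specification, giving the surface form [ifbə].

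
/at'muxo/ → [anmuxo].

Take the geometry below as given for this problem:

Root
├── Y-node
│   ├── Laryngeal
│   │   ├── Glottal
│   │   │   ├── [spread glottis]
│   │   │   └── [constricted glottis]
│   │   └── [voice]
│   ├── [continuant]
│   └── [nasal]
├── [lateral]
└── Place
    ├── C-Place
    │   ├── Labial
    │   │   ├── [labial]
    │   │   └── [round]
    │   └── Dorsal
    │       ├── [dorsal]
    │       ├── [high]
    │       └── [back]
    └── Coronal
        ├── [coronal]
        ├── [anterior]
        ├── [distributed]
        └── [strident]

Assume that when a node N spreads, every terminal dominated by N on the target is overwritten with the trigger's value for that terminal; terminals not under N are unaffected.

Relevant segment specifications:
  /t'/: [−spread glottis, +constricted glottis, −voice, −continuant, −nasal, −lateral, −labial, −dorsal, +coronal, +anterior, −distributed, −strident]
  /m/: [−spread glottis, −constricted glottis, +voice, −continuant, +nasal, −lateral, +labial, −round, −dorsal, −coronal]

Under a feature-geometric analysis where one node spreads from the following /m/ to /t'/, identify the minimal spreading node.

Y-node

The alternation /t'/ → [n] changes [voice], [constricted glottis], [nasal] and nothing else.
These terminals are all dominated by Y-node, and no proper subconstituent of Y-node covers them all; Y-node is their lowest common ancestor.
If Y-node spreads, every terminal under it takes /m/'s value, producing [n] as observed.
Since [coronal], [labial] are preserved even though /m/ disagrees there, no node above Y-node spread.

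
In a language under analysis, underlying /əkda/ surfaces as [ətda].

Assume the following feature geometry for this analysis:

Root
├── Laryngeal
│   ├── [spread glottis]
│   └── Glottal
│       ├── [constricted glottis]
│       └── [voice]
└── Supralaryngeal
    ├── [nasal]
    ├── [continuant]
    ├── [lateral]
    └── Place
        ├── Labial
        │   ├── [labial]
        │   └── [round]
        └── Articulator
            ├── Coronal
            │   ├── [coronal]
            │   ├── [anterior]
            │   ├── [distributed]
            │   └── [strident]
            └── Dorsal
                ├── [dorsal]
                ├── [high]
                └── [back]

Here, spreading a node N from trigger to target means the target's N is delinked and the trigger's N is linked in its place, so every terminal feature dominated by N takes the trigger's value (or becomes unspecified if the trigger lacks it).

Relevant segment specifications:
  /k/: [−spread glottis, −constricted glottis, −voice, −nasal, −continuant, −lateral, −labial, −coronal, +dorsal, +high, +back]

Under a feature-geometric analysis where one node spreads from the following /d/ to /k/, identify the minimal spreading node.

The alternation /k/ → [t] changes [coronal], [anterior], [distributed], [strident], [dorsal], [high], [back] and nothing else.
These terminals are all dominated by Articulator, and no proper subconstituent of Articulator covers them all; Articulator is their lowest common ancestor.
Spreading Articulator from /d/ overwrites each of those terminals with /d/'s values, yielding exactly [t].
[voice] stays as in /k/ although /d/ differs there, so no node dominating it spread; among the remaining candidates Articulator is the lowest that derives the output.

Articulator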